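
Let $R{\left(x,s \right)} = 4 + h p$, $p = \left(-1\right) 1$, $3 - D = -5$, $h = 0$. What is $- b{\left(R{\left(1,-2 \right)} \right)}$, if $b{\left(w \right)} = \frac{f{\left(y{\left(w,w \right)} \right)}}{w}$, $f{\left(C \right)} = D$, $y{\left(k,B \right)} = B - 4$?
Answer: $-2$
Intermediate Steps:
$y{\left(k,B \right)} = -4 + B$
$D = 8$ ($D = 3 - -5 = 3 + 5 = 8$)
$f{\left(C \right)} = 8$
$p = -1$
$R{\left(x,s \right)} = 4$ ($R{\left(x,s \right)} = 4 + 0 \left(-1\right) = 4 + 0 = 4$)
$b{\left(w \right)} = \frac{8}{w}$
$- b{\left(R{\left(1,-2 \right)} \right)} = - \frac{8}{4} = \left(-1\right) 2 = -2$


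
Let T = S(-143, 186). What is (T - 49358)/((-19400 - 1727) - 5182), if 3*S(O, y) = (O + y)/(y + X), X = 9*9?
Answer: 39535715/21073509 ≈ 1.8761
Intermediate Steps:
X = 81
S(O, y) = (O + y)/(3*(81 + y)) (S(O, y) = ((O + y)/(y + 81))/3 = ((O + y)/(81 + y))/3 = (O + y)/(3*(81 + y)))
T = 43/801 (T = (-143 + 186)/(3*(81 + 186)) = (⅓)*43/267 = (⅓)*(1/267)*43 = 43/801 ≈ 0.053683)
(T - 49358)/((-19400 - 1727) - 5182) = (43/801 - 49358)/((-19400 - 1727) - 5182) = -39535715/(801*(-21127 - 5182)) = -39535715/801/(-26309) = -39535715/801*(-1/26309) = 39535715/21073509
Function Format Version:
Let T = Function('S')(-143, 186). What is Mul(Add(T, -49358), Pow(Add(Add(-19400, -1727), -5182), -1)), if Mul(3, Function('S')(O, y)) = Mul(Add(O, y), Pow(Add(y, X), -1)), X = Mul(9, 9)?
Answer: Rational(39535715, 21073509) ≈ 1.8761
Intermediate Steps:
X = 81
Function('S')(O, y) = Mul(Rational(1, 3), Pow(Add(81, y), -1), Add(O, y)) (Function('S')(O, y) = Mul(Rational(1, 3), Mul(Add(O, y), Pow(Add(y, 81), -1))) = Mul(Rational(1, 3), Mul(Add(O, y), Pow(Add(81, y), -1))) = Mul(Rational(1, 3), Mul(Pow(Add(81, y), -1), Add(O, y))) = Mul(Rational(1, 3), Pow(Add(81, y), -1), Add(O, y)))
T = Rational(43, 801) (T = Mul(Rational(1, 3), Pow(Add(81, 186), -1), Add(-143, 186)) = Mul(Rational(1, 3), Pow(267, -1), 43) = Mul(Rational(1, 3), Rational(1, 267), 43) = Rational(43, 801) ≈ 0.053683)
Mul(Add(T, -49358), Pow(Add(Add(-19400, -1727), -5182), -1)) = Mul(Add(Rational(43, 801), -49358), Pow(Add(Add(-19400, -1727), -5182), -1)) = Mul(Rational(-39535715, 801), Pow(Add(-21127, -5182), -1)) = Mul(Rational(-39535715, 801), Pow(-26309, -1)) = Mul(Rational(-39535715, 801), Rational(-1, 26309)) = Rational(39535715, 21073509)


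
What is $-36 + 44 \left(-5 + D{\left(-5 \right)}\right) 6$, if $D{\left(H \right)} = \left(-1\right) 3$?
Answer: $-2148$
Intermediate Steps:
$D{\left(H \right)} = -3$
$-36 + 44 \left(-5 + D{\left(-5 \right)}\right) 6 = -36 + 44 \left(-5 - 3\right) 6 = -36 + 44 \left(\left(-8\right) 6\right) = -36 + 44 \left(-48\right) = -36 - 2112 = -2148$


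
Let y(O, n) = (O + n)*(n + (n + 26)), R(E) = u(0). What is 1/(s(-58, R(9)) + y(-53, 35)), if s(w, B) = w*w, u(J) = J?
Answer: 1/1636 ≈ 0.00061125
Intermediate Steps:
R(E) = 0
s(w, B) = w²
y(O, n) = (26 + 2*n)*(O + n) (y(O, n) = (O + n)*(n + (26 + n)) = (O + n)*(26 + 2*n) = (26 + 2*n)*(O + n))
1/(s(-58, R(9)) + y(-53, 35)) = 1/((-58)² + (2*35² + 26*(-53) + 26*35 + 2*(-53)*35)) = 1/(3364 + (2*1225 - 1378 + 910 - 3710)) = 1/(3364 + (2450 - 1378 + 910 - 3710)) = 1/(3364 - 1728) = 1/1636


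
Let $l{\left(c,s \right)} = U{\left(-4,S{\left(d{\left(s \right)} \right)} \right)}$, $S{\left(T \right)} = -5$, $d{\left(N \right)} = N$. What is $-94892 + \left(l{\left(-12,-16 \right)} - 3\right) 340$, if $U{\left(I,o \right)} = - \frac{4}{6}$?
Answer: $- \frac{288416}{3} \approx -96139.0$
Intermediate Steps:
$U{\left(I,o \right)} = - \frac{2}{3}$ ($U{\left(I,o \right)} = \left(-4\right) \frac{1}{6} = - \frac{2}{3}$)
$l{\left(c,s \right)} = - \frac{2}{3}$
$-94892 + \left(l{\left(-12,-16 \right)} - 3\right) 340 = -94892 + \left(- \frac{2}{3} - 3\right) 340 = -94892 - \frac{3740}{3} = - \frac{288416}{3}$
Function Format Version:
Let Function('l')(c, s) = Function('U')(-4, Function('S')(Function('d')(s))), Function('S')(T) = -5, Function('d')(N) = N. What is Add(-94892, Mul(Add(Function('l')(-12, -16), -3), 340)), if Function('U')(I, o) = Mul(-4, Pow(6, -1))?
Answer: Rational(-288416, 3) ≈ -96139.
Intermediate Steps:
Function('U')(I, o) = Rational(-2, 3) (Function('U')(I, o) = Mul(-4, Rational(1, 6)) = Rational(-2, 3))
Function('l')(c, s) = Rational(-2, 3)
Add(-94892, Mul(Add(Function('l')(-12, -16), -3), 340)) = Add(-94892, Mul(Add(Rational(-2, 3), -3), 340)) = Add(-94892, Mul(Rational(-11, 3), 340)) = Add(-94892, Rational(-3740, 3)) = Rational(-288416, 3)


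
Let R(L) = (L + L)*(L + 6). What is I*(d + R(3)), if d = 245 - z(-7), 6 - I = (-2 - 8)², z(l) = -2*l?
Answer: -26790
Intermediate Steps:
R(L) = 2*L*(6 + L) (R(L) = (2*L)*(6 + L) = 2*L*(6 + L))
I = -94 (I = 6 - (-2 - 8)² = 6 - 1*(-10)² = 6 - 1*100 = 6 - 100 = -94)
d = 231 (d = 245 - (-2)*(-7) = 245 - 1*14 = 245 - 14 = 231)
I*(d + R(3)) = -94*(231 + 2*3*(6 + 3)) = -94*(231 + 2*3*9) = -94*(231 + 54) = -94*285 = -26790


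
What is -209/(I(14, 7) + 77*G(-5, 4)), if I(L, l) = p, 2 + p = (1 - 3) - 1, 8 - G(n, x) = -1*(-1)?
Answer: -209/534 ≈ -0.39139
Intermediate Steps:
G(n, x) = 7 (G(n, x) = 8 - (-1)*(-1) = 8 - 1*1 = 8 - 1 = 7)
p = -5 (p = -2 + ((1 - 3) - 1) = -2 + (-2 - 1) = -2 - 3 = -5)
I(L, l) = -5
-209/(I(14, 7) + 77*G(-5, 4)) = -209/(-5 + 77*7) = -209/(-5 + 539) = -209/534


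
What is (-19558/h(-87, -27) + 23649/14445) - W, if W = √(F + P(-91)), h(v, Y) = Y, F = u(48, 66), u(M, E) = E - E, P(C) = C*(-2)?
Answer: 10487179/14445 - √182 ≈ 712.52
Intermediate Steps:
P(C) = -2*C
u(M, E) = 0
F = 0
W = √182 (W = √(0 - 2*(-91)) = √(0 + 182) = √182 ≈ 13.491)
(-19558/h(-87, -27) + 23649/14445) - W = (-19558/(-27) + 23649/14445) - √182 = (-19558*(-1/27) + 23649*(1/14445)) - √182 = (19558/27 + 7883/4815) - √182 = 10487179/14445 - √182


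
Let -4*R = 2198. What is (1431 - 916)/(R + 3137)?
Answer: 206/1035 ≈ 0.19903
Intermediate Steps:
R = -1099/2 (R = -1/4*2198 = -1099/2 ≈ -549.50)
(1431 - 916)/(R + 3137) = (1431 - 916)/(-1099/2 + 3137) = 515/(5175/2) = 515*(2/5175) = 206/1035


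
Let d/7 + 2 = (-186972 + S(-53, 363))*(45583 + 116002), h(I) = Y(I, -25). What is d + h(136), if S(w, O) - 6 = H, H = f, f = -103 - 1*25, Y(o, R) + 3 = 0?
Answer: -211621087947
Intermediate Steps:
Y(o, R) = -3 (Y(o, R) = -3 + 0 = -3)
f = -128 (f = -103 - 25 = -128)
h(I) = -3
H = -128
S(w, O) = -122 (S(w, O) = 6 - 128 = -122)
d = -211621087944 (d = -14 + 7*((-186972 - 122)*(45583 + 116002)) = -14 + 7*(-187094*161585) = -14 + 7*(-30231583990) = -14 - 211621087930 = -211621087944)
d + h(136) = -211621087944 - 3 = -211621087947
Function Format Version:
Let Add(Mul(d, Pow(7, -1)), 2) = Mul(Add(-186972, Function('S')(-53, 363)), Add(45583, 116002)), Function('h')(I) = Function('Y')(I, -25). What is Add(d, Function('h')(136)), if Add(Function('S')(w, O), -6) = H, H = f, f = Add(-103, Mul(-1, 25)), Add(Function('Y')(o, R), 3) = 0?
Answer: -211621087947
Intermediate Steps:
Function('Y')(o, R) = -3 (Function('Y')(o, R) = Add(-3, 0) = -3)
f = -128 (f = Add(-103, -25) = -128)
Function('h')(I) = -3
H = -128
Function('S')(w, O) = -122 (Function('S')(w, O) = Add(6, -128) = -122)
d = -211621087944 (d = Add(-14, Mul(7, Mul(Add(-186972, -122), Add(45583, 116002)))) = Add(-14, Mul(7, Mul(-187094, 161585))) = Add(-14, Mul(7, -30231583990)) = Add(-14, -211621087930) = -211621087944)
Add(d, Function('h')(136)) = Add(-211621087944, -3) = -211621087947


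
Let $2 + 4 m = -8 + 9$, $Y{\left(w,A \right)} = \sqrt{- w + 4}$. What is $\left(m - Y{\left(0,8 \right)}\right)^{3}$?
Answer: $- \frac{729}{64} \approx -11.391$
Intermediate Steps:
$Y{\left(w,A \right)} = \sqrt{4 - w}$
$m = - \frac{1}{4}$ ($m = - \frac{1}{2} + \frac{-8 + 9}{4} = - \frac{1}{2} + \frac{1}{4} \cdot 1 = - \frac{1}{2} + \frac{1}{4} = - \frac{1}{4} \approx -0.25$)
$\left(m - Y{\left(0,8 \right)}\right)^{3} = \left(- \frac{1}{4} - \sqrt{4 - 0}\right)^{3} = \left(- \frac{1}{4} - \sqrt{4 + 0}\right)^{3} = \left(- \frac{1}{4} - \sqrt{4}\right)^{3} = \left(- \frac{1}{4} - 2\right)^{3} = \left(- \frac{9}{4}\right)^{3} = - \frac{729}{64}$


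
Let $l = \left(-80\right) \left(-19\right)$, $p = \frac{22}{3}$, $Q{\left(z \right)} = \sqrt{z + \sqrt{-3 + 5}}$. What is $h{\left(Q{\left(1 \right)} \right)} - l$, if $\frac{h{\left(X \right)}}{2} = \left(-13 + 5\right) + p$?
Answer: $- \frac{4564}{3} \approx -1521.3$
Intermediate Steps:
$Q{\left(z \right)} = \sqrt{z + \sqrt{2}}$
$p = \frac{22}{3}$ ($p = 22 \cdot \frac{1}{3} = \frac{22}{3} \approx 7.3333$)
$h{\left(X \right)} = - \frac{4}{3}$ ($h{\left(X \right)} = 2 \left(\left(-13 + 5\right) + \frac{22}{3}\right) = 2 \left(-8 + \frac{22}{3}\right) = 2 \left(- \frac{2}{3}\right) = - \frac{4}{3}$)
$l = 1520$
$h{\left(Q{\left(1 \right)} \right)} - l = - \frac{4}{3} - 1520 = - \frac{4564}{3}$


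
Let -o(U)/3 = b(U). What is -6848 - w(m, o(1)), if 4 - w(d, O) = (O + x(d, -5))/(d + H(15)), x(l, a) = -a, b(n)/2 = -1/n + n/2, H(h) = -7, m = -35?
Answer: -143896/21 ≈ -6852.2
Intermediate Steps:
b(n) = n - 2/n (b(n) = 2*(-1/n + n/2) = 2*(n/2 - 1/n) = n - 2/n)
o(U) = -3*U + 6/U (o(U) = -3*(U - 2/U) = -3*U + 6/U)
w(d, O) = 4 - (5 + O)/(-7 + d) (w(d, O) = 4 - (O - 1*(-5))/(d - 7) = 4 - (O + 5)/(-7 + d) = 4 - (5 + O)/(-7 + d))
-6848 - w(m, o(1)) = -6848 - (-33 - (-3*1 + 6/1) + 4*(-35))/(-7 - 35) = -6848 - (-33 - (-3 + 6*1) - 140)/(-42) = -6848 - (-1)*(-33 - (-3 + 6) - 140)/42 = -6848 - (-1)*(-33 - 1*3 - 140)/42 = -6848 - (-1)*(-33 - 3 - 140)/42 = -6848 - (-1)*(-176)/42 = -6848 - 1*88/21 = -6848 - 88/21 = -143896/21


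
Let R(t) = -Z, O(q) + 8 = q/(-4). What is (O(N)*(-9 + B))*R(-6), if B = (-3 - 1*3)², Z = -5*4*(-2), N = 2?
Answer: 9180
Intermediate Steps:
Z = 40 (Z = -20*(-2) = 40)
O(q) = -8 - q/4 (O(q) = -8 + q/(-4) = -8 + q*(-¼) = -8 - q/4)
B = 36 (B = (-3 - 3)² = (-6)² = 36)
R(t) = -40 (R(t) = -1*40 = -40)
(O(N)*(-9 + B))*R(-6) = ((-8 - ¼*2)*(-9 + 36))*(-40) = ((-8 - ½)*27)*(-40) = -17/2*27*(-40) = -459/2*(-40) = 9180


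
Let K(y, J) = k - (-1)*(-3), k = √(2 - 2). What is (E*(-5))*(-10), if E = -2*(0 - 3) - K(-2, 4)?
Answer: 450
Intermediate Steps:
k = 0 (k = √0 = 0)
K(y, J) = -3 (K(y, J) = 0 - (-1)*(-3) = 0 - 1*3 = 0 - 3 = -3)
E = 9 (E = -2*(0 - 3) - 1*(-3) = -2*(-3) + 3 = 6 + 3 = 9)
(E*(-5))*(-10) = (9*(-5))*(-10) = -45*(-10) = 450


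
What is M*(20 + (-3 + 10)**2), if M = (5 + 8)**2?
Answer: 11661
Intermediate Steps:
M = 169 (M = 13**2 = 169)
M*(20 + (-3 + 10)**2) = 169*(20 + (-3 + 10)**2) = 169*(20 + 7**2) = 169*(20 + 49) = 169*69 = 11661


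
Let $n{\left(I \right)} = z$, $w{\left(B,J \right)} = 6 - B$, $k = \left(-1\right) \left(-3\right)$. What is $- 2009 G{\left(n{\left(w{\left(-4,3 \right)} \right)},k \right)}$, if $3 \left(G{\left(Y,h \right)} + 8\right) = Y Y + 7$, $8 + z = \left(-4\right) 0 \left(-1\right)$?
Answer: $- \frac{94423}{3} \approx -31474.0$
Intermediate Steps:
$k = 3$
$z = -8$ ($z = -8 + \left(-4\right) 0 \left(-1\right) = -8 + 0 \left(-1\right) = -8 + 0 = -8$)
$n{\left(I \right)} = -8$
$G{\left(Y,h \right)} = - \frac{17}{3} + \frac{Y^{2}}{3}$ ($G{\left(Y,h \right)} = -8 + \frac{Y Y + 7}{3} = -8 + \frac{Y^{2} + 7}{3} = -8 + \frac{7 + Y^{2}}{3} = -8 + \left(\frac{7}{3} + \frac{Y^{2}}{3}\right) = - \frac{17}{3} + \frac{Y^{2}}{3}$)
$- 2009 G{\left(n{\left(w{\left(-4,3 \right)} \right)},k \right)} = - 2009 \left(- \frac{17}{3} + \frac{\left(-8\right)^{2}}{3}\right) = - 2009 \left(- \frac{17}{3} + \frac{1}{3} \cdot 64\right) = - 2009 \left(- \frac{17}{3} + \frac{64}{3}\right) = \left(-2009\right) \frac{47}{3} = - \frac{94423}{3}$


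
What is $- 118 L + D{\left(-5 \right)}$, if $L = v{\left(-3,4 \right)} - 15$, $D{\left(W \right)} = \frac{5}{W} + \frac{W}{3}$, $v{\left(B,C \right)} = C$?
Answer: $\frac{3886}{3} \approx 1295.3$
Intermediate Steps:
$D{\left(W \right)} = \frac{5}{W} + \frac{W}{3}$ ($D{\left(W \right)} = \frac{5}{W} + W \frac{1}{3} = \frac{5}{W} + \frac{W}{3}$)
$L = -11$ ($L = 4 - 15 = -11$)
$- 118 L + D{\left(-5 \right)} = \left(-118\right) \left(-11\right) + \left(\frac{5}{-5} + \frac{1}{3} \left(-5\right)\right) = 1298 + \left(5 \left(- \frac{1}{5}\right) - \frac{5}{3}\right) = 1298 - \frac{8}{3} = \frac{3886}{3}$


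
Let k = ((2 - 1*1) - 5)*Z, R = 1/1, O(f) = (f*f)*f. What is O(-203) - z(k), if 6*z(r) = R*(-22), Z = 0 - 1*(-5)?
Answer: -25096270/3 ≈ -8.3654e+6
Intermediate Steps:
Z = 5 (Z = 0 + 5 = 5)
O(f) = f³ (O(f) = f²*f = f³)
R = 1
k = -20 (k = ((2 - 1*1) - 5)*5 = ((2 - 1) - 5)*5 = (1 - 5)*5 = -4*5 = -20)
z(r) = -11/3 (z(r) = (1*(-22))/6 = (⅙)*(-22) = -11/3)
O(-203) - z(k) = (-203)³ - 1*(-11/3) = -8365427 + 11/3 = -25096270/3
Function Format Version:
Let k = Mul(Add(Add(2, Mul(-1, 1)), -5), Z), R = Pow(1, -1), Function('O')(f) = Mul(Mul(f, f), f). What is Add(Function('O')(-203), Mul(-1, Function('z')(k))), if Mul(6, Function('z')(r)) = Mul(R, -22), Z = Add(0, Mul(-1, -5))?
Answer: Rational(-25096270, 3) ≈ -8.3654e+6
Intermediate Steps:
Z = 5 (Z = Add(0, 5) = 5)
Function('O')(f) = Pow(f, 3) (Function('O')(f) = Mul(Pow(f, 2), f) = Pow(f, 3))
R = 1
k = -20 (k = Mul(Add(Add(2, Mul(-1, 1)), -5), 5) = Mul(Add(Add(2, -1), -5), 5) = Mul(Add(1, -5), 5) = Mul(-4, 5) = -20)
Function('z')(r) = Rational(-11, 3) (Function('z')(r) = Mul(Rational(1, 6), Mul(1, -22)) = Mul(Rational(1, 6), -22) = Rational(-11, 3))
Add(Function('O')(-203), Mul(-1, Function('z')(k))) = Add(Pow(-203, 3), Mul(-1, Rational(-11, 3))) = Add(-8365427, Rational(11, 3)) = Rational(-25096270, 3)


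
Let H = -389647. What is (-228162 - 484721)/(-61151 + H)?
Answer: 712883/450798 ≈ 1.5814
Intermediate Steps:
(-228162 - 484721)/(-61151 + H) = (-228162 - 484721)/(-61151 - 389647) = -712883/(-450798) = -712883*(-1/450798) = 712883/450798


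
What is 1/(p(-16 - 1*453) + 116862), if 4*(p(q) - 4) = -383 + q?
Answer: 1/116653 ≈ 8.5724e-6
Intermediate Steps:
p(q) = -367/4 + q/4 (p(q) = 4 + (-383 + q)/4 = 4 + (-383/4 + q/4) = -367/4 + q/4)
1/(p(-16 - 1*453) + 116862) = 1/((-367/4 + (-16 - 1*453)/4) + 116862) = 1/((-367/4 + (-16 - 453)/4) + 116862) = 1/((-367/4 + (1/4)*(-469)) + 116862) = 1/((-367/4 - 469/4) + 116862) = 1/(-209 + 116862) = 1/116653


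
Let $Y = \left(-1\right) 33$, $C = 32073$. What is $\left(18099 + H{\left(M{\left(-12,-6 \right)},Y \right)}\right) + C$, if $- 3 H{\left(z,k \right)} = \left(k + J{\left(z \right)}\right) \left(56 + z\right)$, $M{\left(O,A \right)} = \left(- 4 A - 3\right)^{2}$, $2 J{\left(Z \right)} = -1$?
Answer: $\frac{334331}{6} \approx 55722.0$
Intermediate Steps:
$J{\left(Z \right)} = - \frac{1}{2}$ ($J{\left(Z \right)} = \frac{1}{2} \left(-1\right) = - \frac{1}{2}$)
$M{\left(O,A \right)} = \left(-3 - 4 A\right)^{2}$
$Y = -33$
$H{\left(z,k \right)} = - \frac{\left(56 + z\right) \left(- \frac{1}{2} + k\right)}{3}$ ($H{\left(z,k \right)} = - \frac{\left(k - \frac{1}{2}\right) \left(56 + z\right)}{3} = - \frac{\left(- \frac{1}{2} + k\right) \left(56 + z\right)}{3} = - \frac{\left(56 + z\right) \left(- \frac{1}{2} + k\right)}{3}$)
$\left(18099 + H{\left(M{\left(-12,-6 \right)},Y \right)}\right) + C = \left(18099 + \left(\frac{28}{3} - -616 + \frac{\left(3 + 4 \left(-6\right)\right)^{2}}{6} - - 11 \left(3 + 4 \left(-6\right)\right)^{2}\right)\right) + 32073 = \left(18099 + \left(\frac{28}{3} + 616 + \frac{\left(3 - 24\right)^{2}}{6} - - 11 \left(3 - 24\right)^{2}\right)\right) + 32073 = \left(18099 + \left(\frac{28}{3} + 616 + \frac{\left(-21\right)^{2}}{6} - - 11 \left(-21\right)^{2}\right)\right) + 32073 = \left(18099 + \left(\frac{28}{3} + 616 + \frac{1}{6} \cdot 441 - \left(-11\right) 441\right)\right) + 32073 = \left(18099 + \left(\frac{28}{3} + 616 + \frac{147}{2} + 4851\right)\right) + 32073 = \left(18099 + \frac{33299}{6}\right) + 32073 = \frac{141893}{6} + 32073 = \frac{334331}{6}$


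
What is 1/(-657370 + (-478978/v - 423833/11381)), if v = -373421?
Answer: -223679179/147048024893655 ≈ -1.5211e-6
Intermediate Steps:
1/(-657370 + (-478978/v - 423833/11381)) = 1/(-657370 + (-478978/(-373421) - 423833/11381)) = 1/(-657370 + (-478978*(-1/373421) - 423833*1/11381)) = 1/(-657370 + (478978/373421 - 22307/599)) = 1/(-657370 - 8042994425/223679179) = 1/(-147048024893655/223679179) = -223679179/147048024893655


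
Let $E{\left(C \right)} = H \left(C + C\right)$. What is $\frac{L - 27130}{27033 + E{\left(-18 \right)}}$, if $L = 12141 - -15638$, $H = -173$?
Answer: $\frac{649}{33261} \approx 0.019512$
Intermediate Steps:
$E{\left(C \right)} = - 346 C$ ($E{\left(C \right)} = - 173 \left(C + C\right) = - 173 \cdot 2 C = - 346 C$)
$L = 27779$ ($L = 12141 + 15638 = 27779$)
$\frac{L - 27130}{27033 + E{\left(-18 \right)}} = \frac{27779 - 27130}{27033 - -6228} = \frac{649}{27033 + 6228} = \frac{649}{33261}$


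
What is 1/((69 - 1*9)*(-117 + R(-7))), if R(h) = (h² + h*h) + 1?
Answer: -1/1080 ≈ -0.00092593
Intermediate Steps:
R(h) = 1 + 2*h² (R(h) = (h² + h²) + 1 = 2*h² + 1 = 1 + 2*h²)
1/((69 - 1*9)*(-117 + R(-7))) = 1/((69 - 1*9)*(-117 + (1 + 2*(-7)²))) = 1/((69 - 9)*(-117 + (1 + 2*49))) = 1/(60*(-117 + (1 + 98))) = 1/(60*(-117 + 99)) = 1/(60*(-18)) = 1/(-1080) = -1/1080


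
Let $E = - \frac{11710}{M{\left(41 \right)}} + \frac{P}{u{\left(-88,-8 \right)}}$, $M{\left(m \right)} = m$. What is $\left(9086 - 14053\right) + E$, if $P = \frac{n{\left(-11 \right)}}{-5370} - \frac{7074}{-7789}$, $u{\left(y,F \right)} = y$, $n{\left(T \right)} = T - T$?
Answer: $- \frac{73806434629}{14051356} \approx -5252.6$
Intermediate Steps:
$n{\left(T \right)} = 0$
$P = \frac{7074}{7789}$ ($P = \frac{0}{-5370} - \frac{7074}{-7789} = 0 \left(- \frac{1}{5370}\right) - - \frac{7074}{7789} = 0 + \frac{7074}{7789} = \frac{7074}{7789} \approx 0.9082$)
$E = - \frac{4013349377}{14051356}$ ($E = - \frac{11710}{41} + \frac{7074}{7789 \left(-88\right)} = \left(-11710\right) \frac{1}{41} + \frac{7074}{7789} \left(- \frac{1}{88}\right) = - \frac{11710}{41} - \frac{3537}{342716} = - \frac{4013349377}{14051356} \approx -285.62$)
$\left(9086 - 14053\right) + E = \left(9086 - 14053\right) - \frac{4013349377}{14051356} = -4967 - \frac{4013349377}{14051356} = - \frac{73806434629}{14051356}$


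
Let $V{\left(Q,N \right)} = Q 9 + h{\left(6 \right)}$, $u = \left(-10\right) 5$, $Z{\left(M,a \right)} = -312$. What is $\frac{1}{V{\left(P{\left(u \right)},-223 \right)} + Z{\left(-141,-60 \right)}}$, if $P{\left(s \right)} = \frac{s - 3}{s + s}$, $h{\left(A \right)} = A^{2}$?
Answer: $- \frac{100}{27123} \approx -0.0036869$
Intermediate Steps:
$u = -50$
$P{\left(s \right)} = \frac{-3 + s}{2 s}$
$V{\left(Q,N \right)} = 36 + 9 Q$ ($V{\left(Q,N \right)} = Q 9 + 6^{2} = 9 Q + 36 = 36 + 9 Q$)
$\frac{1}{V{\left(P{\left(u \right)},-223 \right)} + Z{\left(-141,-60 \right)}} = \frac{1}{\left(36 + 9 \frac{-3 - 50}{2 \left(-50\right)}\right) - 312} = \frac{1}{\left(36 + 9 \cdot \frac{1}{2} \left(- \frac{1}{50}\right) \left(-53\right)\right) - 312} = \frac{1}{\left(36 + 9 \cdot \frac{53}{100}\right) - 312} = \frac{1}{\left(36 + \frac{477}{100}\right) - 312} = \frac{1}{\frac{4077}{100} - 312} = \frac{1}{- \frac{27123}{100}} = - \frac{100}{27123}$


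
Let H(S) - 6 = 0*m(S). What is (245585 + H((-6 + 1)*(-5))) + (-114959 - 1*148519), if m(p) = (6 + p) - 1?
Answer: -17887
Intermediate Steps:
m(p) = 5 + p
H(S) = 6 (H(S) = 6 + 0*(5 + S) = 6 + 0 = 6)
(245585 + H((-6 + 1)*(-5))) + (-114959 - 1*148519) = (245585 + 6) + (-114959 - 1*148519) = 245591 + (-114959 - 148519) = 245591 - 263478 = -17887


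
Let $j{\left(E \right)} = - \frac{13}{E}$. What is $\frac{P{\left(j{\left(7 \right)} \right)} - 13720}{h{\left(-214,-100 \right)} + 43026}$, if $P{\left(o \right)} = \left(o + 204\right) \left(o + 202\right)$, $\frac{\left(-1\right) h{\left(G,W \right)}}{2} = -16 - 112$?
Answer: $\frac{1310135}{2120818} \approx 0.61775$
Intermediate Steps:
$h{\left(G,W \right)} = 256$ ($h{\left(G,W \right)} = - 2 \left(-16 - 112\right) = \left(-2\right) \left(-128\right) = 256$)
$P{\left(o \right)} = \left(202 + o\right) \left(204 + o\right)$ ($P{\left(o \right)} = \left(204 + o\right) \left(202 + o\right) = \left(202 + o\right) \left(204 + o\right)$)
$\frac{P{\left(j{\left(7 \right)} \right)} - 13720}{h{\left(-214,-100 \right)} + 43026} = \frac{\left(41208 + \left(- \frac{13}{7}\right)^{2} + 406 \left(- \frac{13}{7}\right)\right) - 13720}{256 + 43026} = \frac{\left(41208 + \left(\left(-13\right) \frac{1}{7}\right)^{2} + 406 \left(\left(-13\right) \frac{1}{7}\right)\right) - 13720}{43282} = \left(\left(41208 + \left(- \frac{13}{7}\right)^{2} + 406 \left(- \frac{13}{7}\right)\right) - 13720\right) \frac{1}{43282} = \left(\left(41208 + \frac{169}{49} - 754\right) - 13720\right) \frac{1}{43282} = \left(\frac{1982415}{49} - 13720\right) \frac{1}{43282} = \frac{1310135}{49} \cdot \frac{1}{43282} = \frac{1310135}{2120818}$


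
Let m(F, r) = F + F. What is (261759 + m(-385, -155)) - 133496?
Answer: 127493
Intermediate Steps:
m(F, r) = 2*F
(261759 + m(-385, -155)) - 133496 = (261759 + 2*(-385)) - 133496 = (261759 - 770) - 133496 = 260989 - 133496 = 127493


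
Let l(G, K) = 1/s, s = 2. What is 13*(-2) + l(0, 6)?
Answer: -51/2 ≈ -25.500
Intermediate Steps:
l(G, K) = ½ (l(G, K) = 1/2 = ½)
13*(-2) + l(0, 6) = 13*(-2) + ½ = -26 + ½ = -51/2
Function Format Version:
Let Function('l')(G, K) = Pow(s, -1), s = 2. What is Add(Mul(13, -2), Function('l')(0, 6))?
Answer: Rational(-51, 2) ≈ -25.500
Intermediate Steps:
Function('l')(G, K) = Rational(1, 2) (Function('l')(G, K) = Pow(2, -1) = Rational(1, 2))
Add(Mul(13, -2), Function('l')(0, 6)) = Add(Mul(13, -2), Rational(1, 2)) = Add(-26, Rational(1, 2)) = Rational(-51, 2)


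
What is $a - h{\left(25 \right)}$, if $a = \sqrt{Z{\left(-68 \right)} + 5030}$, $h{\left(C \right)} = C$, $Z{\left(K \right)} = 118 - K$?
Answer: $-25 + 4 \sqrt{326} \approx 47.222$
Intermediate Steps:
$a = 4 \sqrt{326}$ ($a = \sqrt{\left(118 - -68\right) + 5030} = \sqrt{\left(118 + 68\right) + 5030} = \sqrt{186 + 5030} = \sqrt{5216} = 4 \sqrt{326} \approx 72.222$)
$a - h{\left(25 \right)} = 4 \sqrt{326} - 25 = -25 + 4 \sqrt{326}$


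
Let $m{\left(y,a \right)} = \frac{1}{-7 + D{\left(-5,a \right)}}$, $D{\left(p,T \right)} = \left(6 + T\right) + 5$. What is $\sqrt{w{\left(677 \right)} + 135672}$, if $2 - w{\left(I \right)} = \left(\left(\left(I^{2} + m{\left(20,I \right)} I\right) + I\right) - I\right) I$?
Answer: $\frac{2 i \sqrt{35959301229237}}{681} \approx 17611.0 i$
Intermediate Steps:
$D{\left(p,T \right)} = 11 + T$
$m{\left(y,a \right)} = \frac{1}{4 + a}$ ($m{\left(y,a \right)} = \frac{1}{-7 + \left(11 + a\right)} = \frac{1}{4 + a}$)
$w{\left(I \right)} = 2 - I \left(I^{2} + \frac{I}{4 + I}\right)$ ($w{\left(I \right)} = 2 - \left(\left(\left(I^{2} + \frac{I}{4 + I}\right) + I\right) - I\right) I = 2 - \left(\left(I + I^{2} + \frac{I}{4 + I}\right) - I\right) I = 2 - \left(I^{2} + \frac{I}{4 + I}\right) I = 2 - I \left(I^{2} + \frac{I}{4 + I}\right)$)
$\sqrt{w{\left(677 \right)} + 135672} = \sqrt{\frac{- 677^{2} + \left(2 - 677^{3}\right) \left(4 + 677\right)}{4 + 677} + 135672} = \sqrt{\frac{\left(-1\right) 458329 + \left(2 - 310288733\right) 681}{681} + 135672} = \sqrt{\frac{-458329 + \left(2 - 310288733\right) 681}{681} + 135672} = \sqrt{\frac{-458329 - 211306625811}{681} + 135672} = \sqrt{\frac{1}{681} \left(-211307084140\right) + 135672} = \sqrt{- \frac{211307084140}{681} + 135672} = \sqrt{- \frac{211214691508}{681}} = \frac{2 i \sqrt{35959301229237}}{681}$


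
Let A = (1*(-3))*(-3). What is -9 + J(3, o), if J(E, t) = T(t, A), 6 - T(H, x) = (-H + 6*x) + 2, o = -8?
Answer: -67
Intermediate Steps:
A = 9 (A = -3*(-3) = 9)
T(H, x) = 4 + H - 6*x (T(H, x) = 6 - ((-H + 6*x) + 2) = 6 - (2 - H + 6*x) = 6 + (-2 + H - 6*x) = 4 + H - 6*x)
J(E, t) = -50 + t (J(E, t) = 4 + t - 6*9 = 4 + t - 54 = -50 + t)
-9 + J(3, o) = -9 + (-50 - 8) = -9 - 58 = -67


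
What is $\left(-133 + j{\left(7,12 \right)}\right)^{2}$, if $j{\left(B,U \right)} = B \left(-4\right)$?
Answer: $25921$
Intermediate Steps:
$j{\left(B,U \right)} = - 4 B$
$\left(-133 + j{\left(7,12 \right)}\right)^{2} = \left(-133 - 28\right)^{2} = \left(-161\right)^{2} = 25921$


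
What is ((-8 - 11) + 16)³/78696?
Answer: -3/8744 ≈ -0.00034309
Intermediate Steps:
((-8 - 11) + 16)³/78696 = (-19 + 16)³*(1/78696) = (-3)³*(1/78696) = -27*1/78696 = -3/8744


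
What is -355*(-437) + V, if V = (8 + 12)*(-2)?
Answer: 155095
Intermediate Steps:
V = -40 (V = 20*(-2) = -40)
-355*(-437) + V = -355*(-437) - 40 = 155135 - 40 = 155095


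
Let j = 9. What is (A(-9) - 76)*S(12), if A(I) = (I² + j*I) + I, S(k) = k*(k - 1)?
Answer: -11220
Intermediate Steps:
S(k) = k*(-1 + k)
A(I) = I² + 10*I (A(I) = (I² + 9*I) + I = I² + 10*I)
(A(-9) - 76)*S(12) = (-9*(10 - 9) - 76)*(12*(-1 + 12)) = (-9*1 - 76)*(12*11) = (-9 - 76)*132 = -85*132 = -11220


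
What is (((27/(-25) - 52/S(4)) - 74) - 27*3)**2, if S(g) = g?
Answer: 17867529/625 ≈ 28588.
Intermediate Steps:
(((27/(-25) - 52/S(4)) - 74) - 27*3)**2 = (((27/(-25) - 52/4) - 74) - 27*3)**2 = (((27*(-1/25) - 52*1/4) - 74) - 81)**2 = (((-27/25 - 13) - 74) - 81)**2 = ((-352/25 - 74) - 81)**2 = (-2202/25 - 81)**2 = (-4227/25)**2 = 17867529/625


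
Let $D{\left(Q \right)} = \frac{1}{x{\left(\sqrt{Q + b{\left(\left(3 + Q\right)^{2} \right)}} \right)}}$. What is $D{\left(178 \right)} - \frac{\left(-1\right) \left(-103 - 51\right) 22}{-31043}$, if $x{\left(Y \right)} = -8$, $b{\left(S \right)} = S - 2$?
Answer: $- \frac{3939}{248344} \approx -0.015861$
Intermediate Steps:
$b{\left(S \right)} = -2 + S$
$D{\left(Q \right)} = - \frac{1}{8}$ ($D{\left(Q \right)} = \frac{1}{-8} = - \frac{1}{8}$)
$D{\left(178 \right)} - \frac{\left(-1\right) \left(-103 - 51\right) 22}{-31043} = - \frac{1}{8} - \frac{\left(-1\right) \left(-103 - 51\right) 22}{-31043} = - \frac{1}{8} - - \left(-154\right) 22 \left(- \frac{1}{31043}\right) = - \frac{1}{8} - \left(-1\right) \left(-3388\right) \left(- \frac{1}{31043}\right) = - \frac{1}{8} - 3388 \left(- \frac{1}{31043}\right) = - \frac{1}{8} - - \frac{3388}{31043} = - \frac{1}{8} + \frac{3388}{31043} = - \frac{3939}{248344}$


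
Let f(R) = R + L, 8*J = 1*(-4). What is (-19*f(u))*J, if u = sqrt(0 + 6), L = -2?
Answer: -19 + 19*sqrt(6)/2 ≈ 4.2701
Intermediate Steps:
J = -1/2 (J = (1*(-4))/8 = (1/8)*(-4) = -1/2 ≈ -0.50000)
u = sqrt(6) ≈ 2.4495
f(R) = -2 + R (f(R) = R - 2 = -2 + R)
(-19*f(u))*J = -19*(-2 + sqrt(6))*(-1/2) = (38 - 19*sqrt(6))*(-1/2) = -19 + 19*sqrt(6)/2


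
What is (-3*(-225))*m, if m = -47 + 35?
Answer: -8100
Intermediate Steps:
m = -12
(-3*(-225))*m = -3*(-225)*(-12) = 675*(-12) = -8100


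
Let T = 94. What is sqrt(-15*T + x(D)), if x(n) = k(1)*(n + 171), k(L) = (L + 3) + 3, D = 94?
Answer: sqrt(445) ≈ 21.095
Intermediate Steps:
k(L) = 6 + L (k(L) = (3 + L) + 3 = 6 + L)
x(n) = 1197 + 7*n (x(n) = (6 + 1)*(n + 171) = 7*(171 + n) = 1197 + 7*n)
sqrt(-15*T + x(D)) = sqrt(-15*94 + (1197 + 7*94)) = sqrt(-1410 + (1197 + 658)) = sqrt(-1410 + 1855) = sqrt(445)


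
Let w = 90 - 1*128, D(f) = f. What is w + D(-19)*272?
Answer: -5206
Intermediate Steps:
w = -38 (w = 90 - 128 = -38)
w + D(-19)*272 = -38 - 19*272 = -38 - 5168 = -5206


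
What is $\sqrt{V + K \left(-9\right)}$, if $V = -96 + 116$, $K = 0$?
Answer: $2 \sqrt{5} \approx 4.4721$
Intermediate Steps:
$V = 20$
$\sqrt{V + K \left(-9\right)} = \sqrt{20 + 0 \left(-9\right)} = \sqrt{20 + 0} = \sqrt{20} = 2 \sqrt{5}$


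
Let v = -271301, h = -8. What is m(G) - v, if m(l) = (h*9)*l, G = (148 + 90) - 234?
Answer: 271013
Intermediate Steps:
G = 4 (G = 238 - 234 = 4)
m(l) = -72*l (m(l) = (-8*9)*l = -72*l)
m(G) - v = -72*4 - 1*(-271301) = -288 + 271301 = 271013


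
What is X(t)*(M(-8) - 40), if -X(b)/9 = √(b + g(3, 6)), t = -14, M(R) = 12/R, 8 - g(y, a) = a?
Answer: 747*I*√3 ≈ 1293.8*I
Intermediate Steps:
g(y, a) = 8 - a
X(b) = -9*√(2 + b) (X(b) = -9*√(b + (8 - 1*6)) = -9*√(b + (8 - 6)) = -9*√(b + 2) = -9*√(2 + b))
X(t)*(M(-8) - 40) = (-9*√(2 - 14))*(12/(-8) - 40) = (-18*I*√3)*(12*(-⅛) - 40) = (-18*I*√3)*(-3/2 - 40) = -18*I*√3*(-83/2) = 747*I*√3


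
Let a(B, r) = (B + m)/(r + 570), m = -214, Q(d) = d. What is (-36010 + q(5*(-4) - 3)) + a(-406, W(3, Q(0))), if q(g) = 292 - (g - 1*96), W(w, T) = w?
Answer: -20398847/573 ≈ -35600.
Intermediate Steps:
q(g) = 388 - g (q(g) = 292 - (g - 96) = 292 - (-96 + g) = 292 + (96 - g) = 388 - g)
a(B, r) = (-214 + B)/(570 + r) (a(B, r) = (B - 214)/(r + 570) = (-214 + B)/(570 + r))
(-36010 + q(5*(-4) - 3)) + a(-406, W(3, Q(0))) = (-36010 + (388 - (5*(-4) - 3))) + (-214 - 406)/(570 + 3) = (-36010 + (388 - (-20 - 3))) - 620/573 = (-36010 + (388 - 1*(-23))) + (1/573)*(-620) = (-36010 + (388 + 23)) - 620/573 = (-36010 + 411) - 620/573 = -35599 - 620/573 = -20398847/573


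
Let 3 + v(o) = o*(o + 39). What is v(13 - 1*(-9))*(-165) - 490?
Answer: -221425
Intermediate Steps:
v(o) = -3 + o*(39 + o) (v(o) = -3 + o*(o + 39) = -3 + o*(39 + o))
v(13 - 1*(-9))*(-165) - 490 = (-3 + (13 - 1*(-9))² + 39*(13 - 1*(-9)))*(-165) - 490 = (-3 + (13 + 9)² + 39*(13 + 9))*(-165) - 490 = (-3 + 22² + 39*22)*(-165) - 490 = (-3 + 484 + 858)*(-165) - 490 = 1339*(-165) - 490 = -220935 - 490 = -221425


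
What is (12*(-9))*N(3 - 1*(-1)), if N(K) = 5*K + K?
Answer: -2592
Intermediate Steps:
N(K) = 6*K
(12*(-9))*N(3 - 1*(-1)) = (12*(-9))*(6*(3 - 1*(-1))) = -648*(3 + 1) = -648*4 = -108*24 = -2592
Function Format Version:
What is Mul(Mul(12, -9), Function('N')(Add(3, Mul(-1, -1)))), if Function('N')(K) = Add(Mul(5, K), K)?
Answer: -2592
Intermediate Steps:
Function('N')(K) = Mul(6, K)
Mul(Mul(12, -9), Function('N')(Add(3, Mul(-1, -1)))) = Mul(Mul(12, -9), Mul(6, Add(3, Mul(-1, -1)))) = Mul(-108, Mul(6, Add(3, 1))) = Mul(-108, Mul(6, 4)) = Mul(-108, 24) = -2592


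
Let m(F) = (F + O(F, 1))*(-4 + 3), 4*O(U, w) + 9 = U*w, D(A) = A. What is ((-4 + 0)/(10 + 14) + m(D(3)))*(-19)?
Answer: 95/3 ≈ 31.667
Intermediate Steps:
O(U, w) = -9/4 + U*w/4 (O(U, w) = -9/4 + (U*w)/4 = -9/4 + U*w/4)
m(F) = 9/4 - 5*F/4 (m(F) = (F + (-9/4 + (¼)*F*1))*(-4 + 3) = (F + (-9/4 + F/4))*(-1) = (-9/4 + 5*F/4)*(-1) = 9/4 - 5*F/4)
((-4 + 0)/(10 + 14) + m(D(3)))*(-19) = ((-4 + 0)/(10 + 14) + (9/4 - 5/4*3))*(-19) = (-4/24 + (9/4 - 15/4))*(-19) = (-4*1/24 - 3/2)*(-19) = (-⅙ - 3/2)*(-19) = -5/3*(-19) = 95/3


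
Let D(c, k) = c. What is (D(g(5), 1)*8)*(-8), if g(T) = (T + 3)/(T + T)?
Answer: -256/5 ≈ -51.200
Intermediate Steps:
g(T) = (3 + T)/(2*T) (g(T) = (3 + T)/((2*T)) = (3 + T)*(1/(2*T)) = (3 + T)/(2*T))
(D(g(5), 1)*8)*(-8) = (((1/2)*(3 + 5)/5)*8)*(-8) = (((1/2)*(1/5)*8)*8)*(-8) = ((4/5)*8)*(-8) = (32/5)*(-8) = -256/5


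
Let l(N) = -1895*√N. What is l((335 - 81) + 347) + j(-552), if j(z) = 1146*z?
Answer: -632592 - 1895*√601 ≈ -6.7905e+5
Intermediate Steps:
l((335 - 81) + 347) + j(-552) = -1895*√((335 - 81) + 347) + 1146*(-552) = -1895*√(254 + 347) - 632592 = -1895*√601 - 632592 = -632592 - 1895*√601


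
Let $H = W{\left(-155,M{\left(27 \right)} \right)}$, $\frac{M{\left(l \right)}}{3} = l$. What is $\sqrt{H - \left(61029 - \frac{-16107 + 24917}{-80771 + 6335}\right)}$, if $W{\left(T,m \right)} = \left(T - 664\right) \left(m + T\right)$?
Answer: $\frac{i \sqrt{586094883942}}{37218} \approx 20.57 i$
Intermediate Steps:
$M{\left(l \right)} = 3 l$
$W{\left(T,m \right)} = \left(-664 + T\right) \left(T + m\right)$
$H = 60606$ ($H = \left(-155\right)^{2} - -102920 - 664 \cdot 3 \cdot 27 - 155 \cdot 3 \cdot 27 = 24025 + 102920 - 53784 - 12555 = 60606$)
$\sqrt{H - \left(61029 - \frac{-16107 + 24917}{-80771 + 6335}\right)} = \sqrt{60606 - \left(61029 - \frac{-16107 + 24917}{-80771 + 6335}\right)} = \sqrt{60606 - \left(61029 - \frac{8810}{-74436}\right)} = \sqrt{60606 + \left(8810 \left(- \frac{1}{74436}\right) - 61029\right)} = \sqrt{60606 - \frac{2271381727}{37218}} = \sqrt{- \frac{15747619}{37218}} = \frac{i \sqrt{586094883942}}{37218}$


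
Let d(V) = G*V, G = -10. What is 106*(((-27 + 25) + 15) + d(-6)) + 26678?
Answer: 34416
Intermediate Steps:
d(V) = -10*V
106*(((-27 + 25) + 15) + d(-6)) + 26678 = 106*(((-27 + 25) + 15) - 10*(-6)) + 26678 = 106*((-2 + 15) + 60) + 26678 = 106*(13 + 60) + 26678 = 106*73 + 26678 = 7738 + 26678 = 34416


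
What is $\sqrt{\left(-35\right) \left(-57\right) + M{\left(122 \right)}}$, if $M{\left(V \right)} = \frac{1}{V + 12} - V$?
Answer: $\frac{3 \sqrt{3736858}}{134} \approx 43.278$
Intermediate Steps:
$M{\left(V \right)} = \frac{1}{12 + V} - V$
$\sqrt{\left(-35\right) \left(-57\right) + M{\left(122 \right)}} = \sqrt{\left(-35\right) \left(-57\right) + \frac{1 - 122^{2} - 1464}{12 + 122}} = \sqrt{1995 + \frac{1 - 14884 - 1464}{134}} = \sqrt{1995 + \frac{1}{134} \left(-16347\right)} = \sqrt{1995 - \frac{16347}{134}} = \sqrt{\frac{250983}{134}} = \frac{3 \sqrt{3736858}}{134}$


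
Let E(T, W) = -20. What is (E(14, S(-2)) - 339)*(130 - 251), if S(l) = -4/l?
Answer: 43439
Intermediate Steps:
(E(14, S(-2)) - 339)*(130 - 251) = (-20 - 339)*(130 - 251) = -359*(-121) = 43439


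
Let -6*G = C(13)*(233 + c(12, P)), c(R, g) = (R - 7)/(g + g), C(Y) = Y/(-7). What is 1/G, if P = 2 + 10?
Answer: 1008/72761 ≈ 0.013854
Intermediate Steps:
C(Y) = -Y/7 (C(Y) = Y*(-1/7) = -Y/7)
P = 12
c(R, g) = (-7 + R)/(2*g) (c(R, g) = (-7 + R)/((2*g)) = (-7 + R)*(1/(2*g)) = (-7 + R)/(2*g))
G = 72761/1008 (G = -(-1/7*13)*(233 + (1/2)*(-7 + 12)/12)/6 = -(-13)*(233 + (1/2)*(1/12)*5)/42 = -(-13)*(233 + 5/24)/42 = -(-13)*5597/(42*24) = -1/6*(-72761/168) = 72761/1008 ≈ 72.183)
1/G = 1/(72761/1008) = 1008/72761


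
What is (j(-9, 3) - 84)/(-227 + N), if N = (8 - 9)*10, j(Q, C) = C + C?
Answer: 26/79 ≈ 0.32911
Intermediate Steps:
j(Q, C) = 2*C
N = -10 (N = -1*10 = -10)
(j(-9, 3) - 84)/(-227 + N) = (2*3 - 84)/(-227 - 10) = (6 - 84)/(-237) = -78*(-1/237) = 26/79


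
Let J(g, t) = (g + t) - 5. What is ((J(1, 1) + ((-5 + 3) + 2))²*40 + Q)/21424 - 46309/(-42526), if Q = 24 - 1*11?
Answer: 503993107/455538512 ≈ 1.1064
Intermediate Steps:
J(g, t) = -5 + g + t
Q = 13 (Q = 24 - 11 = 13)
((J(1, 1) + ((-5 + 3) + 2))²*40 + Q)/21424 - 46309/(-42526) = (((-5 + 1 + 1) + ((-5 + 3) + 2))²*40 + 13)/21424 - 46309/(-42526) = ((-3 + (-2 + 2))²*40 + 13)*(1/21424) - 46309*(-1/42526) = ((-3 + 0)²*40 + 13)*(1/21424) + 46309/42526 = ((-3)²*40 + 13)*(1/21424) + 46309/42526 = (9*40 + 13)*(1/21424) + 46309/42526 = (360 + 13)*(1/21424) + 46309/42526 = 373*(1/21424) + 46309/42526 = 373/21424 + 46309/42526 = 503993107/455538512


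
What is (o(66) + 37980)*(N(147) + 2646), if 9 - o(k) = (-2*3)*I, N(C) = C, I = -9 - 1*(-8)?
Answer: 106086519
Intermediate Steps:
I = -1 (I = -9 + 8 = -1)
o(k) = 3 (o(k) = 9 - (-2*3)*(-1) = 9 - (-6)*(-1) = 9 - 1*6 = 9 - 6 = 3)
(o(66) + 37980)*(N(147) + 2646) = (3 + 37980)*(147 + 2646) = 37983*2793 = 106086519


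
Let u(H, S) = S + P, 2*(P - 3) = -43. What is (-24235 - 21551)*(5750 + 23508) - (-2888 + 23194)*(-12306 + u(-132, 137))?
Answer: -1092127413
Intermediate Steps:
P = -37/2 (P = 3 + (1/2)*(-43) = 3 - 43/2 = -37/2 ≈ -18.500)
u(H, S) = -37/2 + S (u(H, S) = S - 37/2 = -37/2 + S)
(-24235 - 21551)*(5750 + 23508) - (-2888 + 23194)*(-12306 + u(-132, 137)) = (-24235 - 21551)*(5750 + 23508) - (-2888 + 23194)*(-12306 + (-37/2 + 137)) = -45786*29258 - 20306*(-12306 + 237/2) = -1339606788 - 20306*(-24375)/2 = -1339606788 - 1*(-247479375) = -1339606788 + 247479375 = -1092127413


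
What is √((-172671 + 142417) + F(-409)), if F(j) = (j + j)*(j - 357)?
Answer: √596334 ≈ 772.23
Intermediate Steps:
F(j) = 2*j*(-357 + j) (F(j) = (2*j)*(-357 + j) = 2*j*(-357 + j))
√((-172671 + 142417) + F(-409)) = √((-172671 + 142417) + 2*(-409)*(-357 - 409)) = √(-30254 + 2*(-409)*(-766)) = √(-30254 + 626588) = √596334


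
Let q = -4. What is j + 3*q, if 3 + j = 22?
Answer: 7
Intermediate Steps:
j = 19 (j = -3 + 22 = 19)
j + 3*q = 19 + 3*(-4) = 19 - 12 = 7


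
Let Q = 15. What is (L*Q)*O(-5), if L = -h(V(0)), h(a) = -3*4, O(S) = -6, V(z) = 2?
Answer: -1080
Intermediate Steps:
h(a) = -12
L = 12 (L = -1*(-12) = 12)
(L*Q)*O(-5) = (12*15)*(-6) = 180*(-6) = -1080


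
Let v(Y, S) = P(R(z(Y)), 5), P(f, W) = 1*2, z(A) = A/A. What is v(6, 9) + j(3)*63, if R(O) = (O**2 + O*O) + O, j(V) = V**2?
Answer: 569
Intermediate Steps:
z(A) = 1
R(O) = O + 2*O**2 (R(O) = (O**2 + O**2) + O = 2*O**2 + O = O + 2*O**2)
P(f, W) = 2
v(Y, S) = 2
v(6, 9) + j(3)*63 = 2 + 3**2*63 = 2 + 9*63 = 2 + 567 = 569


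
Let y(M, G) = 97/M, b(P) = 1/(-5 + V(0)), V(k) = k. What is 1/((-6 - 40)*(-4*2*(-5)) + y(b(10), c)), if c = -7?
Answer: -1/2325 ≈ -0.00043011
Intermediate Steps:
b(P) = -⅕ (b(P) = 1/(-5 + 0) = 1/(-5) = -⅕)
1/((-6 - 40)*(-4*2*(-5)) + y(b(10), c)) = 1/((-6 - 40)*(-4*2*(-5)) + 97/(-⅕)) = 1/(-(-368)*(-5) + 97*(-5)) = 1/(-46*40 - 485) = 1/(-1840 - 485) = 1/(-2325) = -1/2325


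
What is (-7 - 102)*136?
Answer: -14824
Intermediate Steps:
(-7 - 102)*136 = -109*136 = -14824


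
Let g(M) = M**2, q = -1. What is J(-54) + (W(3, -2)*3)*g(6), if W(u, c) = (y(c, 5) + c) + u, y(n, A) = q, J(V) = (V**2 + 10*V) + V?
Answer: 2322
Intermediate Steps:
J(V) = V**2 + 11*V
y(n, A) = -1
W(u, c) = -1 + c + u (W(u, c) = (-1 + c) + u = -1 + c + u)
J(-54) + (W(3, -2)*3)*g(6) = -54*(11 - 54) + ((-1 - 2 + 3)*3)*6**2 = -54*(-43) + (0*3)*36 = 2322 + 0*36 = 2322 + 0 = 2322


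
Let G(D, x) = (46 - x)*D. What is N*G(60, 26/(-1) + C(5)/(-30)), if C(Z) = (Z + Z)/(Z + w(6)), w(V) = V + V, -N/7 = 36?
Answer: -18511920/17 ≈ -1.0889e+6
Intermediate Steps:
N = -252 (N = -7*36 = -252)
w(V) = 2*V
C(Z) = 2*Z/(12 + Z) (C(Z) = (Z + Z)/(Z + 2*6) = (2*Z)/(Z + 12) = (2*Z)/(12 + Z) = 2*Z/(12 + Z))
G(D, x) = D*(46 - x)
N*G(60, 26/(-1) + C(5)/(-30)) = -15120*(46 - (26/(-1) + (2*5/(12 + 5))/(-30))) = -15120*(46 - (26*(-1) + (2*5/17)*(-1/30))) = -15120*(46 - (-26 + (2*5*(1/17))*(-1/30))) = -15120*(46 - (-26 + (10/17)*(-1/30))) = -15120*(46 - (-26 - 1/51)) = -15120*(46 - 1*(-1327/51)) = -15120*(46 + 1327/51) = -15120*3673/51 = -252*73460/17 = -18511920/17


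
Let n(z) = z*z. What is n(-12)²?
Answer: 20736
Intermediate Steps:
n(z) = z²
n(-12)² = ((-12)²)² = 144² = 20736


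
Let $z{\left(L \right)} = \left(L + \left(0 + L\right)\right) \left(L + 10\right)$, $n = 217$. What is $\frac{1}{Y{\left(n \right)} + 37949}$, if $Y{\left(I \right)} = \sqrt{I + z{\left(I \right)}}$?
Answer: $\frac{37949}{1440027866} - \frac{7 \sqrt{2015}}{1440027866} \approx 2.6135 \cdot 10^{-5}$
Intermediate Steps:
$z{\left(L \right)} = 2 L \left(10 + L\right)$ ($z{\left(L \right)} = \left(L + L\right) \left(10 + L\right) = 2 L \left(10 + L\right)$)
$Y{\left(I \right)} = \sqrt{I + 2 I \left(10 + I\right)}$
$\frac{1}{Y{\left(n \right)} + 37949} = \frac{1}{\sqrt{217 \left(21 + 2 \cdot 217\right)} + 37949} = \frac{1}{\sqrt{217 \left(21 + 434\right)} + 37949} = \frac{1}{\sqrt{217 \cdot 455} + 37949} = \frac{1}{\sqrt{98735} + 37949} = \frac{1}{7 \sqrt{2015} + 37949} = \frac{1}{37949 + 7 \sqrt{2015}}$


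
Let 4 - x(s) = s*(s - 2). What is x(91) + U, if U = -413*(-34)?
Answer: 5947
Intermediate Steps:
x(s) = 4 - s*(-2 + s) (x(s) = 4 - s*(s - 2) = 4 - s*(-2 + s))
U = 14042
x(91) + U = (4 - 1*91² + 2*91) + 14042 = (4 - 1*8281 + 182) + 14042 = (4 - 8281 + 182) + 14042 = -8095 + 14042 = 5947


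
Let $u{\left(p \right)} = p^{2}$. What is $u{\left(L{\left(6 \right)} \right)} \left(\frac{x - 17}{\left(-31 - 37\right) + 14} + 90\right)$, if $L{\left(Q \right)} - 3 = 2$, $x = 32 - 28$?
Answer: $\frac{121825}{54} \approx 2256.0$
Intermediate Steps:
$x = 4$
$L{\left(Q \right)} = 5$ ($L{\left(Q \right)} = 3 + 2 = 5$)
$u{\left(L{\left(6 \right)} \right)} \left(\frac{x - 17}{\left(-31 - 37\right) + 14} + 90\right) = 5^{2} \left(\frac{4 - 17}{\left(-31 - 37\right) + 14} + 90\right) = 25 \left(- \frac{13}{\left(-31 - 37\right) + 14} + 90\right) = 25 \left(- \frac{13}{-68 + 14} + 90\right) = 25 \left(- \frac{13}{-54} + 90\right) = 25 \left(\left(-13\right) \left(- \frac{1}{54}\right) + 90\right) = 25 \left(\frac{13}{54} + 90\right) = 25 \cdot \frac{4873}{54} = \frac{121825}{54}$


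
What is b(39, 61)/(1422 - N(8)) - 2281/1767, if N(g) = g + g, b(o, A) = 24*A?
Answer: -859/3441 ≈ -0.24964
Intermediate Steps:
N(g) = 2*g
b(39, 61)/(1422 - N(8)) - 2281/1767 = (24*61)/(1422 - 2*8) - 2281/1767 = 1464/(1422 - 1*16) - 2281*1/1767 = 1464/(1422 - 16) - 2281/1767 = 1464/1406 - 2281/1767 = 1464*(1/1406) - 2281/1767 = 732/703 - 2281/1767 = -859/3441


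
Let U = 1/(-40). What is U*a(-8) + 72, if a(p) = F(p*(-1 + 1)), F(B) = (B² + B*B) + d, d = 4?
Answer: 719/10 ≈ 71.900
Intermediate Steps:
U = -1/40 ≈ -0.025000
F(B) = 4 + 2*B² (F(B) = (B² + B*B) + 4 = (B² + B²) + 4 = 2*B² + 4 = 4 + 2*B²)
a(p) = 4 (a(p) = 4 + 2*(p*(-1 + 1))² = 4 + 2*(p*0)² = 4 + 2*0² = 4 + 2*0 = 4 + 0 = 4)
U*a(-8) + 72 = -1/40*4 + 72 = -⅒ + 72 = 719/10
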